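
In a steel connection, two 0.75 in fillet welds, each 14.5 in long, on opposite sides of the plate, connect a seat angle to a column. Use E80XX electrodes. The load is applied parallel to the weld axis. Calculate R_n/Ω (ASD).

E80XX → F_EXX = 80 ksi.
Effective throat t_e = 0.707 × 0.75 = 0.5302 in.
Total length L = 29 in; A_we = 0.5302 × 29 = 15.38 in².
F_nw = 0.6 F_EXX = 0.6 × 80 = 48 ksi.
R_n = 48 × 15.38 = 738.1 kip; R_n/Ω = 738.1/2.0 = 369.1 kip.

R_n/Ω ≈ 369 kip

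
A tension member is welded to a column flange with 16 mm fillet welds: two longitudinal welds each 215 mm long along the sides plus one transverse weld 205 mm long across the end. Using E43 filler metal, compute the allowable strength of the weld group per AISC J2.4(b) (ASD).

E43XX → F_EXX = 430 MPa.
t_e = 0.707 × 16 = 11.31 mm.
R_nwl = 0.6 × 430 × 11.31 × 430 × 10⁻³ = 1255 kN (longitudinal, 2 welds).
R_nwt = 0.6 × 430 × 11.31 × 205 × 10⁻³ = 598.3 kN (transverse, base value).
(i) R_nwl + R_nwt = 1853 kN; (ii) 0.85 R_nwl + 1.5 R_nwt = 1964 kN.
R_n = max = 1964 kN [governs: (ii)]; R_n/Ω = 982.1 kN.

R_n/Ω ≈ 982 kN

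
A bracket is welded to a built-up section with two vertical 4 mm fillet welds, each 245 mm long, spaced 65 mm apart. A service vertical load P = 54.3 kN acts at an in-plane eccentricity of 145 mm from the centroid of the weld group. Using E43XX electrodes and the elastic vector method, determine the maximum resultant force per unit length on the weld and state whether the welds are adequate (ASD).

E43XX → F_EXX = 430 MPa.
Total weld length L_w = 490 mm. Treat welds as unit-width lines.
Polar moment about centroid: J = 2[d³/12 + d(b/2)²] = 2[245³/12 + 245×32.5²] = 2969000 mm³.
Direct shear f_v = P/L_w = 54.3×10³ / 490 = 110.8 N/mm (vertical).
Torsion M = P·e = 54.3×10³ × 145 = 7873500 N·mm.
Critical point at (x, y) = (32.5, 122.5) from centroid. f_tx = M·y/J = 324.9 N/mm; f_ty = M·x/J = 86.2 N/mm.
Resultant f_max = √[f_tx² + (f_v + f_ty)²] = √[324.9² + (110.8 + 86.2)²] = 380 N/mm.
Capacity per unit length: r_n/Ω = (1/2.0) × 0.6 × 430 × (0.707 × 4) = 364.8 N/mm.
380 > 364.8 → NOT adequate.

f_max ≈ 380 N/mm; NOT adequate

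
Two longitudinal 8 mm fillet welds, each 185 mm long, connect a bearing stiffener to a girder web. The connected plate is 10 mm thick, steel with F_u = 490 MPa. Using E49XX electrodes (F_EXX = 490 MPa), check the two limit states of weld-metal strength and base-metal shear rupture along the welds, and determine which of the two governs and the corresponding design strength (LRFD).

φR_n ≈ 461 kN (weld metal governs)

t_e = 0.707 × 8 = 5.656 mm; L = 370 mm.
Weld metal: φR_n = 0.75 × 0.6 × 490 × 5.656 × 370 × 10⁻³ = 461.4 kN.
Base metal (shear rupture): φR_n = 0.75 × 0.6 × 490 × 10 × 370 × 10⁻³ = 815.8 kN.
Governing: weld metal.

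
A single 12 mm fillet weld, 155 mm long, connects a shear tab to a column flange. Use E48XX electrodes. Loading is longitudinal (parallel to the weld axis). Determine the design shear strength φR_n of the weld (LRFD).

φR_n ≈ 284 kN

E48XX → F_EXX = 480 MPa.
Effective throat t_e = 0.707 × 12 = 8.484 mm.
Total length L = 155 mm; A_we = 8.484 × 155 = 1315 mm².
F_nw = 0.6 F_EXX = 0.6 × 480 = 288 MPa.
φR_n = 0.75 × 288 × 1315 × 10⁻³ = 284 kN.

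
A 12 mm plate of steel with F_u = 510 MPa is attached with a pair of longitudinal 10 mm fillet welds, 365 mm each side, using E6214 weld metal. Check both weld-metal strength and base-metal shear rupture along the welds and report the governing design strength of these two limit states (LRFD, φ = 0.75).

E62XX → F_EXX = 620 MPa.
t_e = 0.707 × 10 = 7.07 mm; L = 730 mm.
Weld metal: φR_n = 0.75 × 0.6 × 620 × 7.07 × 730 × 10⁻³ = 1440 kN.
Base metal (shear rupture): φR_n = 0.75 × 0.6 × 510 × 12 × 730 × 10⁻³ = 2010 kN.
Governing: weld metal.

φR_n ≈ 1440 kN (weld metal governs)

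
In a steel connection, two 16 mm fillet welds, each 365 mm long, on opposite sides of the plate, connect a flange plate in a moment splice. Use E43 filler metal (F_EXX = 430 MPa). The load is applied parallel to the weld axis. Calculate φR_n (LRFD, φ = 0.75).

φR_n ≈ 1600 kN

Effective throat t_e = 0.707 × 16 = 11.31 mm.
Total length L = 730 mm; A_we = 11.31 × 730 = 8258 mm².
F_nw = 0.6 F_EXX = 0.6 × 430 = 258 MPa.
φR_n = 0.75 × 258 × 8258 × 10⁻³ = 1598 kN.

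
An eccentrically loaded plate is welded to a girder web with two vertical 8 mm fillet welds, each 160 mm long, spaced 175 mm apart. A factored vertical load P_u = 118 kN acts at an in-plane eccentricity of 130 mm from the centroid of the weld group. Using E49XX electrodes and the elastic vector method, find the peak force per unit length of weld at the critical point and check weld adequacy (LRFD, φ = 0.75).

E49XX → F_EXX = 490 MPa.
Total weld length L_w = 320 mm. Treat welds as unit-width lines.
Polar moment about centroid: J = 2[d³/12 + d(b/2)²] = 2[160³/12 + 160×87.5²] = 3133000 mm³.
Direct shear f_v = P/L_w = 118×10³ / 320 = 368.8 N/mm (vertical).
Torsion M = P·e = 118×10³ × 130 = 15340000 N·mm.
Critical point at (x, y) = (87.5, 80) from centroid. f_tx = M·y/J = 391.7 N/mm; f_ty = M·x/J = 428.5 N/mm.
Resultant f_max = √[f_tx² + (f_v + f_ty)²] = √[391.7² + (368.8 + 428.5)²] = 888.3 N/mm.
Capacity per unit length: φr_n = 0.75 × 0.6 × 490 × (0.707 × 8) = 1247 N/mm.
888.3 ≤ 1247 → adequate.

f_max ≈ 888 N/mm; adequate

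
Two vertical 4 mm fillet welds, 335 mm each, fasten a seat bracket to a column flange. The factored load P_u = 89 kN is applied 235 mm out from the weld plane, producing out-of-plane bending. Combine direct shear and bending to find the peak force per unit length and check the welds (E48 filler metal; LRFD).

E48XX → F_EXX = 480 MPa.
L_w = 2 × 335 = 670 mm; section modulus (unit throat) S = 2 × L²/6 = 37410 mm².
Direct shear f_v = P/L_w = 89×10³/670 = 132.8 N/mm.
Moment M = P × e = 89×10³ × 235 = 20915000 N·mm; bending f_b = M/S = 559.1 N/mm.
f_max = √(f_v² + f_b²) = √(132.8² + 559.1²) = 574.7 N/mm.
φr_n = 0.75 × 0.6 × 480 × (0.707 × 4) = 610.8 N/mm → adequate.

f_max ≈ 575 N/mm; adequate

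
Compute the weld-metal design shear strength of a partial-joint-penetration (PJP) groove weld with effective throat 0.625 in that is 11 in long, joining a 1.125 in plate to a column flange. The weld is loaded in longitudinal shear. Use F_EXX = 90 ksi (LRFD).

Effective throat (given) t_e = 0.625 in.
A_we = 0.625 × 11 = 6.875 in².
F_nw = 0.6 F_EXX = 54 ksi.
φR_n = 0.75 × 54 × 6.875 = 278.4 kip.

φR_n ≈ 278 kip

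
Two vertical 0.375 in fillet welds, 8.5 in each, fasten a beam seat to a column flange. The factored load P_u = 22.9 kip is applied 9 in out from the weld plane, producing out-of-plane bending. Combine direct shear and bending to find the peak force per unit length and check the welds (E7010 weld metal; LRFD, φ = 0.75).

E70XX → F_EXX = 70 ksi.
L_w = 2 × 8.5 = 17 in; section modulus (unit throat) S = 2 × L²/6 = 24.08 in².
Direct shear f_v = P/L_w = 22.9/17 = 1.347 kip/in.
Moment M = P × e = 22.9 × 9 = 206.1 kip·in; bending f_b = M/S = 8.558 kip/in.
f_max = √(f_v² + f_b²) = √(1.347² + 8.558²) = 8.663 kip/in.
φr_n = 0.75 × 0.6 × 70 × (0.707 × 0.375) = 8.351 kip/in → NOT adequate.

f_max ≈ 8.66 kip/in; NOT adequate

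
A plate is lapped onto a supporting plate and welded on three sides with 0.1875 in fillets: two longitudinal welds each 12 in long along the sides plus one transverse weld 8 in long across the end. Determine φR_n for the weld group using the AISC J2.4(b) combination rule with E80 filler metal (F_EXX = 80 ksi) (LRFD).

t_e = 0.707 × 0.1875 = 0.1326 in.
R_nwl = 0.6 × 80 × 0.1326 × 24 = 152.7 kips (longitudinal, 2 welds).
R_nwt = 0.6 × 80 × 0.1326 × 8 = 50.9 kips (transverse, base value).
(i) R_nwl + R_nwt = 203.6 kips; (ii) 0.85 R_nwl + 1.5 R_nwt = 206.2 kips.
R_n = max = 206.2 kips [governs: (ii)]; φR_n = 154.6 kips.

φR_n ≈ 155 kips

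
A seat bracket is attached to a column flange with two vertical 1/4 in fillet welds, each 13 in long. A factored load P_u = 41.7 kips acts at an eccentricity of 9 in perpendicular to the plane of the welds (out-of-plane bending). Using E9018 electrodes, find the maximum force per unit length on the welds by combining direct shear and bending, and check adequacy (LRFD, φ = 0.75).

E90XX → F_EXX = 90 ksi.
L_w = 2 × 13 = 26 in; section modulus (unit throat) S = 2 × L²/6 = 56.33 in².
Direct shear f_v = P/L_w = 41.7/26 = 1.604 kip/in.
Moment M = P × e = 41.7 × 9 = 375.3 kip·in; bending f_b = M/S = 6.662 kip/in.
f_max = √(f_v² + f_b²) = √(1.604² + 6.662²) = 6.852 kip/in.
φr_n = 0.75 × 0.6 × 90 × (0.707 × 0.25) = 7.158 kip/in → adequate.

f_max ≈ 6.85 kip/in; adequate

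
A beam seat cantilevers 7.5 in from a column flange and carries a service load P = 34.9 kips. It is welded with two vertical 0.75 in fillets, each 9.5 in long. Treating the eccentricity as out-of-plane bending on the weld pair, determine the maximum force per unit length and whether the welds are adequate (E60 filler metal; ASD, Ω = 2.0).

E60XX → F_EXX = 60 ksi.
L_w = 2 × 9.5 = 19 in; section modulus (unit throat) S = 2 × L²/6 = 30.08 in².
Direct shear f_v = P/L_w = 34.9/19 = 1.837 kip/in.
Moment M = P × e = 34.9 × 7.5 = 261.75 kip·in; bending f_b = M/S = 8.701 kip/in.
f_max = √(f_v² + f_b²) = √(1.837² + 8.701²) = 8.893 kip/in.
r_n/Ω = (1/2.0) × 0.6 × 60 × (0.707 × 0.75) = 9.544 kip/in → adequate.

f_max ≈ 8.89 kip/in; adequate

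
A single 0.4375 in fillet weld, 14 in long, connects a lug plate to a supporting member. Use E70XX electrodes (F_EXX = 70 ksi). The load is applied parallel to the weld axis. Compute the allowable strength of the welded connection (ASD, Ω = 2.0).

R_n/Ω ≈ 90.9 kip

Effective throat t_e = 0.707 × 0.4375 = 0.3093 in.
Total length L = 14 in; A_we = 0.3093 × 14 = 4.33 in².
F_nw = 0.6 F_EXX = 0.6 × 70 = 42 ksi.
R_n = 42 × 4.33 = 181.9 kip; R_n/Ω = 181.9/2.0 = 90.94 kip.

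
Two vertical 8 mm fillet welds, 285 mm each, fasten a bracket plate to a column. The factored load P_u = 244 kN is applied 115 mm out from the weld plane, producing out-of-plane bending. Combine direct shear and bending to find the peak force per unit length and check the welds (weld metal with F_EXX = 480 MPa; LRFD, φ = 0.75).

L_w = 2 × 285 = 570 mm; section modulus (unit throat) S = 2 × L²/6 = 27080 mm².
Direct shear f_v = P/L_w = 244×10³/570 = 428.1 N/mm.
Moment M = P × e = 244×10³ × 115 = 28060000 N·mm; bending f_b = M/S = 1036 N/mm.
f_max = √(f_v² + f_b²) = √(428.1² + 1036²) = 1121 N/mm.
φr_n = 0.75 × 0.6 × 480 × (0.707 × 8) = 1222 N/mm → adequate.

f_max ≈ 1120 N/mm; adequate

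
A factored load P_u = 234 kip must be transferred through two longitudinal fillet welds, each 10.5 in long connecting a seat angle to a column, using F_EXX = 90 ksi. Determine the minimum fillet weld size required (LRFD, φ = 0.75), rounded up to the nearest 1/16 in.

w = 7/16 in

Total weld length L = 21 in.
Required throat t_e = P_u / (φ × 0.6 F_EXX × L) = 234 / (0.75 × 0.6 × 90 × 21) = 0.2751 in.
Required leg w = t_e / 0.707 = 0.3892 in → use 7/16 in.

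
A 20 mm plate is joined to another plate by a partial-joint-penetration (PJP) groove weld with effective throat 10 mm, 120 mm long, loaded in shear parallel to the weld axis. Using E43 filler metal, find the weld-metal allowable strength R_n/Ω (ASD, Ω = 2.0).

E43XX → F_EXX = 430 MPa.
Effective throat (given) t_e = 10 mm.
A_we = 10 × 120 = 1200 mm².
F_nw = 0.6 F_EXX = 258 MPa.
R_n/Ω = (258 × 1200) / 2.0 × 10⁻³ = 154.8 kN.

R_n/Ω ≈ 155 kN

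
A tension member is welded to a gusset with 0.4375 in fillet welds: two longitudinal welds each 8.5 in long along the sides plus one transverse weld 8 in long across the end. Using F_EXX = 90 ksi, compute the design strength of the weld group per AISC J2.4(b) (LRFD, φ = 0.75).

φR_n ≈ 331 kips

t_e = 0.707 × 0.4375 = 0.3093 in.
R_nwl = 0.6 × 90 × 0.3093 × 17 = 283.9 kips (longitudinal, 2 welds).
R_nwt = 0.6 × 90 × 0.3093 × 8 = 133.6 kips (transverse, base value).
(i) R_nwl + R_nwt = 417.6 kips; (ii) 0.85 R_nwl + 1.5 R_nwt = 441.8 kips.
R_n = max = 441.8 kips [governs: (ii)]; φR_n = 331.3 kips.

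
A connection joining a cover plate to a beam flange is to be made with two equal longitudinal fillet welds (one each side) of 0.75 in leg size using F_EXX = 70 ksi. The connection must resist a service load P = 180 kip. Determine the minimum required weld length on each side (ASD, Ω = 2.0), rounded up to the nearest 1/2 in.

Throat t_e = 0.707 × 0.75 = 0.5302 in.
r_n/Ω = (0.6 × 70 × 0.5302) / 2.0 = 11.14 kip/in.
L_req = P / (r_n/Ω) = 180 / 11.14 = 16.16 in total.
Per side: 16.16 / 2 = 8.082 in.
Round up → use L = 8.5 in on each side.

L = 8.5 in on each side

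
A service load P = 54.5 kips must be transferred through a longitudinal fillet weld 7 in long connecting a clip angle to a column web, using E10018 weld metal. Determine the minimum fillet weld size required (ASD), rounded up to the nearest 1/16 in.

w = 3/8 in

E100XX → F_EXX = 100 ksi.
Total weld length L = 7 in.
Required throat t_e = P × Ω / (0.6 F_EXX × L) = 54.5 × 2.0 / (0.6 × 100 × 7) = 0.2595 in.
Required leg w = t_e / 0.707 = 0.3671 in → use 3/8 in.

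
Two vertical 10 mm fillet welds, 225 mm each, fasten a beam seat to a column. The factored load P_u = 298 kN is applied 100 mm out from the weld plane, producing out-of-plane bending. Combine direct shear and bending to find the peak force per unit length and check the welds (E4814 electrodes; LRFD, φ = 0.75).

f_max ≈ 1890 N/mm; NOT adequate

E48XX → F_EXX = 480 MPa.
L_w = 2 × 225 = 450 mm; section modulus (unit throat) S = 2 × L²/6 = 16880 mm².
Direct shear f_v = P/L_w = 298×10³/450 = 662.2 N/mm.
Moment M = P × e = 298×10³ × 100 = 29800000 N·mm; bending f_b = M/S = 1766 N/mm.
f_max = √(f_v² + f_b²) = √(662.2² + 1766²) = 1886 N/mm.
φr_n = 0.75 × 0.6 × 480 × (0.707 × 10) = 1527 N/mm → NOT adequate.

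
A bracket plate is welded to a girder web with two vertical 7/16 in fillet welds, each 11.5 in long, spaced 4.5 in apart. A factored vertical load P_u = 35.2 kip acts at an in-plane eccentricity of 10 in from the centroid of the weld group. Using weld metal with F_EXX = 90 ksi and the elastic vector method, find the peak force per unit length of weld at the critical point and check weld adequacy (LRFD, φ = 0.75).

f_max ≈ 6.59 kip/in; adequate

Total weld length L_w = 23 in. Treat welds as unit-width lines.
Polar moment about centroid: J = 2[d³/12 + d(b/2)²] = 2[11.5³/12 + 11.5×2.25²] = 369.9 in³.
Direct shear f_v = P/L_w = 35.2 / 23 = 1.53 kip/in (vertical).
Torsion M = P·e = 35.2 × 10 = 352 kip·in.
Critical point at (x, y) = (2.25, 5.75) from centroid. f_tx = M·y/J = 5.472 kip/in; f_ty = M·x/J = 2.141 kip/in.
Resultant f_max = √[f_tx² + (f_v + f_ty)²] = √[5.472² + (1.53 + 2.141)²] = 6.589 kip/in.
Capacity per unit length: φr_n = 0.75 × 0.6 × 90 × (0.707 × 0.4375) = 12.53 kip/in.
6.589 ≤ 12.53 → adequate.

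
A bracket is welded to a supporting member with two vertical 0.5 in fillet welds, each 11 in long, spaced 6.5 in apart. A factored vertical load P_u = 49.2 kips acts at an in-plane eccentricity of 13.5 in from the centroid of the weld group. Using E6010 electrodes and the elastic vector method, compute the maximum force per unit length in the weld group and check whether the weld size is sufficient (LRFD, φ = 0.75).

f_max ≈ 10.7 kip/in; NOT adequate

E60XX → F_EXX = 60 ksi.
Total weld length L_w = 22 in. Treat welds as unit-width lines.
Polar moment about centroid: J = 2[d³/12 + d(b/2)²] = 2[11³/12 + 11×3.25²] = 454.2 in³.
Direct shear f_v = P/L_w = 49.2 / 22 = 2.236 kip/in (vertical).
Torsion M = P·e = 49.2 × 13.5 = 664.2 kip·in.
Critical point at (x, y) = (3.25, 5.5) from centroid. f_tx = M·y/J = 8.043 kip/in; f_ty = M·x/J = 4.753 kip/in.
Resultant f_max = √[f_tx² + (f_v + f_ty)²] = √[8.043² + (2.236 + 4.753)²] = 10.66 kip/in.
Capacity per unit length: φr_n = 0.75 × 0.6 × 60 × (0.707 × 0.5) = 9.544 kip/in.
10.66 > 9.544 → NOT adequate.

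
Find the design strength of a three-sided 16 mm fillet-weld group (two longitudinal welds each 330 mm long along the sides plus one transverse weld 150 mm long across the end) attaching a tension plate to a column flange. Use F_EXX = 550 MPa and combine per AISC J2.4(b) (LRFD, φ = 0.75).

φR_n ≈ 2270 kN

t_e = 0.707 × 16 = 11.31 mm.
R_nwl = 0.6 × 550 × 11.31 × 660 × 10⁻³ = 2464 kN (longitudinal, 2 welds).
R_nwt = 0.6 × 550 × 11.31 × 150 × 10⁻³ = 559.9 kN (transverse, base value).
(i) R_nwl + R_nwt = 3024 kN; (ii) 0.85 R_nwl + 1.5 R_nwt = 2934 kN.
R_n = max = 3024 kN [governs: (i)]; φR_n = 2268 kN.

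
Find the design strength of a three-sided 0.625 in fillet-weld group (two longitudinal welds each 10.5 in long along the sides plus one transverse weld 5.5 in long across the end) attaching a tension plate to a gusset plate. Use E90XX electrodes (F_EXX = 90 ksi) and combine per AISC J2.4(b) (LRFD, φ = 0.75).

φR_n ≈ 474 kips

t_e = 0.707 × 0.625 = 0.4419 in.
R_nwl = 0.6 × 90 × 0.4419 × 21 = 501.1 kips (longitudinal, 2 welds).
R_nwt = 0.6 × 90 × 0.4419 × 5.5 = 131.2 kips (transverse, base value).
(i) R_nwl + R_nwt = 632.3 kips; (ii) 0.85 R_nwl + 1.5 R_nwt = 622.8 kips.
R_n = max = 632.3 kips [governs: (i)]; φR_n = 474.2 kips.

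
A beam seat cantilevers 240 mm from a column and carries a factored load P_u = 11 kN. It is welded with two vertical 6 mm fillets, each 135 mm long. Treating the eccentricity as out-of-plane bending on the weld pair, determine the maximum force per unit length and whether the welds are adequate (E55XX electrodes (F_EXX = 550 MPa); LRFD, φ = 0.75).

f_max ≈ 436 N/mm; adequate

L_w = 2 × 135 = 270 mm; section modulus (unit throat) S = 2 × L²/6 = 6075 mm².
Direct shear f_v = P/L_w = 11×10³/270 = 40.74 N/mm.
Moment M = P × e = 11×10³ × 240 = 2640000 N·mm; bending f_b = M/S = 434.6 N/mm.
f_max = √(f_v² + f_b²) = √(40.74² + 434.6²) = 436.5 N/mm.
φr_n = 0.75 × 0.6 × 550 × (0.707 × 6) = 1050 N/mm → adequate.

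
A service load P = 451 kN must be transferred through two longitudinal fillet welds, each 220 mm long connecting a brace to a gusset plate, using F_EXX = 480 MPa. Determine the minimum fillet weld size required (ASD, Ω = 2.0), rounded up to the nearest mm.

w = 11 mm

Total weld length L = 440 mm.
Required throat t_e = P × Ω / (0.6 F_EXX × L) = 451 × 2.0 / (0.6 × 480 × 440 × 10⁻³) = 7.118 mm.
Required leg w = t_e / 0.707 = 10.07 mm → use 11 mm.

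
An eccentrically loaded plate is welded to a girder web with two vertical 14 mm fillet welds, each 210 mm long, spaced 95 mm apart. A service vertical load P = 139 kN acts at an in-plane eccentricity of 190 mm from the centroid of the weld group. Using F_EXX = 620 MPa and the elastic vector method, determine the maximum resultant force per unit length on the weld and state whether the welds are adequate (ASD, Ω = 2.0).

f_max ≈ 1390 N/mm; adequate

Total weld length L_w = 420 mm. Treat welds as unit-width lines.
Polar moment about centroid: J = 2[d³/12 + d(b/2)²] = 2[210³/12 + 210×47.5²] = 2491000 mm³.
Direct shear f_v = P/L_w = 139×10³ / 420 = 331 N/mm (vertical).
Torsion M = P·e = 139×10³ × 190 = 26410000 N·mm.
Critical point at (x, y) = (47.5, 105) from centroid. f_tx = M·y/J = 1113 N/mm; f_ty = M·x/J = 503.6 N/mm.
Resultant f_max = √[f_tx² + (f_v + f_ty)²] = √[1113² + (331 + 503.6)²] = 1391 N/mm.
Capacity per unit length: r_n/Ω = (1/2.0) × 0.6 × 620 × (0.707 × 14) = 1841 N/mm.
1391 ≤ 1841 → adequate.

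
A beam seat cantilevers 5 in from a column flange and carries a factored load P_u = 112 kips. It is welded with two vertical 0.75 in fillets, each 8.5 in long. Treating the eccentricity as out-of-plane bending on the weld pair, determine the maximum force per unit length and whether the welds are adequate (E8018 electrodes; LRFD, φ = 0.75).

E80XX → F_EXX = 80 ksi.
L_w = 2 × 8.5 = 17 in; section modulus (unit throat) S = 2 × L²/6 = 24.08 in².
Direct shear f_v = P/L_w = 112/17 = 6.588 kip/in.
Moment M = P × e = 112 × 5 = 560 kip·in; bending f_b = M/S = 23.25 kip/in.
f_max = √(f_v² + f_b²) = √(6.588² + 23.25²) = 24.17 kip/in.
φr_n = 0.75 × 0.6 × 80 × (0.707 × 0.75) = 19.09 kip/in → NOT adequate.

f_max ≈ 24.2 kip/in; NOT adequate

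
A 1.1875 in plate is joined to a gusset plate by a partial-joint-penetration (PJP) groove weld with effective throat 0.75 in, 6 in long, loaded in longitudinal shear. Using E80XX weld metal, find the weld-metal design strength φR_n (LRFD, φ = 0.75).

φR_n ≈ 162 kips

E80XX → F_EXX = 80 ksi.
Effective throat (given) t_e = 0.75 in.
A_we = 0.75 × 6 = 4.5 in².
F_nw = 0.6 F_EXX = 48 ksi.
φR_n = 0.75 × 48 × 4.5 = 162 kips.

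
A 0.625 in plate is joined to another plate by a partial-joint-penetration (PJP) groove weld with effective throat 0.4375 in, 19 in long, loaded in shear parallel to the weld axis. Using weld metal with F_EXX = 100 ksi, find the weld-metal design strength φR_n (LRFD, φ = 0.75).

φR_n ≈ 374 kips

Effective throat (given) t_e = 0.4375 in.
A_we = 0.4375 × 19 = 8.312 in².
F_nw = 0.6 F_EXX = 60 ksi.
φR_n = 0.75 × 60 × 8.312 = 374.1 kips.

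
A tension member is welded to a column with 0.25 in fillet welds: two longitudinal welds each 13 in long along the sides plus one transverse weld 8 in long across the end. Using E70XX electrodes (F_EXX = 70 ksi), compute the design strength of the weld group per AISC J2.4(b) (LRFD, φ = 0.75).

φR_n ≈ 190 kip

t_e = 0.707 × 0.25 = 0.1767 in.
R_nwl = 0.6 × 70 × 0.1767 × 26 = 193 kip (longitudinal, 2 welds).
R_nwt = 0.6 × 70 × 0.1767 × 8 = 59.39 kip (transverse, base value).
(i) R_nwl + R_nwt = 252.4 kip; (ii) 0.85 R_nwl + 1.5 R_nwt = 253.1 kip.
R_n = max = 253.1 kip [governs: (ii)]; φR_n = 189.9 kip.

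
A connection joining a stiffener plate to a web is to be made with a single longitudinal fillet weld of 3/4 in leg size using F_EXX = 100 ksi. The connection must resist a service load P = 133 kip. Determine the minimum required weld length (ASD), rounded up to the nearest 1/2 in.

Throat t_e = 0.707 × 0.75 = 0.5302 in.
r_n/Ω = (0.6 × 100 × 0.5302) / 2.0 = 15.91 kip/in.
L_req = P / (r_n/Ω) = 133 / 15.91 = 8.361 in total.
Round up → use L = 8.5 in.

L = 8.5 in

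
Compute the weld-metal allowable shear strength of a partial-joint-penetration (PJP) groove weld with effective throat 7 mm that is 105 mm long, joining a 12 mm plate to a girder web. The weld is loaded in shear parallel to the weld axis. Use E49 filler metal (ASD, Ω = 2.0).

E49XX → F_EXX = 490 MPa.
Effective throat (given) t_e = 7 mm.
A_we = 7 × 105 = 735 mm².
F_nw = 0.6 F_EXX = 294 MPa.
R_n/Ω = (294 × 735) / 2.0 × 10⁻³ = 108 kN.

R_n/Ω ≈ 108 kN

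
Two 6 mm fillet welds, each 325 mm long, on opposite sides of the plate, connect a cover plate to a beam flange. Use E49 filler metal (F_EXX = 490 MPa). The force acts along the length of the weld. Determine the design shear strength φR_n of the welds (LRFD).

Effective throat t_e = 0.707 × 6 = 4.242 mm.
Total length L = 650 mm; A_we = 4.242 × 650 = 2757 mm².
F_nw = 0.6 F_EXX = 0.6 × 490 = 294 MPa.
φR_n = 0.75 × 294 × 2757 × 10⁻³ = 608 kN.

φR_n ≈ 608 kN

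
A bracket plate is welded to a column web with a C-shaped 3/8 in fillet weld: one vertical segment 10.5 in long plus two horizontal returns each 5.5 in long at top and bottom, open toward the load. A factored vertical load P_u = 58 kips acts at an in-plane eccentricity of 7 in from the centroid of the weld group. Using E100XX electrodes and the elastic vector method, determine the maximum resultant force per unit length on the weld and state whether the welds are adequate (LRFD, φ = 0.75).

f_max ≈ 7.73 kip/in; adequate

E100XX → F_EXX = 100 ksi.
Total weld length L_w = 21.5 in. Treat welds as unit-width lines.
Centroid: x̄ = 2×5.5×2.75 / 21.5 = 1.407 in from the vertical weld.
Polar moment about centroid: J = I_x + I_y = [10.5³/12 + 2×5.5×5.25²] + [10.5×1.407² + 2(5.5³/12 + 5.5×1.343²)] = 468 in³.
Direct shear f_v = P/L_w = 58 / 21.5 = 2.698 kip/in (vertical).
Torsion M = P·e = 58 × 7 = 406 kip·in.
Critical point at (x, y) = (4.093, 5.25) from centroid. f_tx = M·y/J = 4.554 kip/in; f_ty = M·x/J = 3.551 kip/in.
Resultant f_max = √[f_tx² + (f_v + f_ty)²] = √[4.554² + (2.698 + 3.551)²] = 7.732 kip/in.
Capacity per unit length: φr_n = 0.75 × 0.6 × 100 × (0.707 × 0.375) = 11.93 kip/in.
7.732 ≤ 11.93 → adequate.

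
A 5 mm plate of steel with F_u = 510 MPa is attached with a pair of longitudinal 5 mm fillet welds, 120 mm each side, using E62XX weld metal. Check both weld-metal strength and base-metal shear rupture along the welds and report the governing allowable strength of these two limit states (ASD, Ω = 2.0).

R_n/Ω ≈ 158 kN (weld metal governs)

E62XX → F_EXX = 620 MPa.
t_e = 0.707 × 5 = 3.535 mm; L = 240 mm.
Weld metal: R_n/Ω = (1/2.0) × 0.6 × 620 × 3.535 × 240 × 10⁻³ = 157.8 kN.
Base metal (shear rupture): R_n/Ω = (1/2.0) × 0.6 × 510 × 5 × 240 × 10⁻³ = 183.6 kN.
Governing: weld metal.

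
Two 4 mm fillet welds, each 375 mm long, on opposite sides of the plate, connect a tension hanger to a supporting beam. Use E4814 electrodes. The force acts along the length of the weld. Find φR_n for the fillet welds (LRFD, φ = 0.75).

φR_n ≈ 458 kN

E48XX → F_EXX = 480 MPa.
Effective throat t_e = 0.707 × 4 = 2.828 mm.
Total length L = 750 mm; A_we = 2.828 × 750 = 2121 mm².
F_nw = 0.6 F_EXX = 0.6 × 480 = 288 MPa.
φR_n = 0.75 × 288 × 2121 × 10⁻³ = 458.1 kN.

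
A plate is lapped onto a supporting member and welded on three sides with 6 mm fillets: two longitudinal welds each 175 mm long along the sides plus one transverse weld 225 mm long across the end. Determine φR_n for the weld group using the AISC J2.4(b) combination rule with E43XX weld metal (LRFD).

φR_n ≈ 521 kN

E43XX → F_EXX = 430 MPa.
t_e = 0.707 × 6 = 4.242 mm.
R_nwl = 0.6 × 430 × 4.242 × 350 × 10⁻³ = 383.1 kN (longitudinal, 2 welds).
R_nwt = 0.6 × 430 × 4.242 × 225 × 10⁻³ = 246.2 kN (transverse, base value).
(i) R_nwl + R_nwt = 629.3 kN; (ii) 0.85 R_nwl + 1.5 R_nwt = 695 kN.
R_n = max = 695 kN [governs: (ii)]; φR_n = 521.2 kN.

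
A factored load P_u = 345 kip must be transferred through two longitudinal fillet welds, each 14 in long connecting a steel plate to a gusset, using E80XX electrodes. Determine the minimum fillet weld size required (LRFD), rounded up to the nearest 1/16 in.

w = 1/2 in

E80XX → F_EXX = 80 ksi.
Total weld length L = 28 in.
Required throat t_e = P_u / (φ × 0.6 F_EXX × L) = 345 / (0.75 × 0.6 × 80 × 28) = 0.3423 in.
Required leg w = t_e / 0.707 = 0.4841 in → use 1/2 in.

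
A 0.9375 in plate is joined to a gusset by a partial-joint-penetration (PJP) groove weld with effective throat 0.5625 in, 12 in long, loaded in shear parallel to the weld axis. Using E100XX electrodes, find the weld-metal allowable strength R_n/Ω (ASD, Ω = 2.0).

R_n/Ω ≈ 202 kip

E100XX → F_EXX = 100 ksi.
Effective throat (given) t_e = 0.5625 in.
A_we = 0.5625 × 12 = 6.75 in².
F_nw = 0.6 F_EXX = 60 ksi.
R_n/Ω = (60 × 6.75) / 2.0 = 202.5 kip.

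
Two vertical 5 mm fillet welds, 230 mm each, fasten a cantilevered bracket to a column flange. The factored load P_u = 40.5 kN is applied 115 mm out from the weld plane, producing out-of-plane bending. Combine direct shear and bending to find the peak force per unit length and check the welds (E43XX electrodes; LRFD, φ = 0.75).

f_max ≈ 278 N/mm; adequate

E43XX → F_EXX = 430 MPa.
L_w = 2 × 230 = 460 mm; section modulus (unit throat) S = 2 × L²/6 = 17630 mm².
Direct shear f_v = P/L_w = 40.5×10³/460 = 88.04 N/mm.
Moment M = P × e = 40.5×10³ × 115 = 4657500 N·mm; bending f_b = M/S = 264.1 N/mm.
f_max = √(f_v² + f_b²) = √(88.04² + 264.1²) = 278.4 N/mm.
φr_n = 0.75 × 0.6 × 430 × (0.707 × 5) = 684 N/mm → adequate.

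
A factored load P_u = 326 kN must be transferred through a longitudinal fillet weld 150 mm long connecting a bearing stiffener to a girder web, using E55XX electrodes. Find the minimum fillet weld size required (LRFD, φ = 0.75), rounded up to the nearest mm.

E55XX → F_EXX = 550 MPa.
Total weld length L = 150 mm.
Required throat t_e = P_u / (φ × 0.6 F_EXX × L) = 326 / (0.75 × 0.6 × 550 × 150 × 10⁻³) = 8.781 mm.
Required leg w = t_e / 0.707 = 12.42 mm → use 13 mm.

w = 13 mm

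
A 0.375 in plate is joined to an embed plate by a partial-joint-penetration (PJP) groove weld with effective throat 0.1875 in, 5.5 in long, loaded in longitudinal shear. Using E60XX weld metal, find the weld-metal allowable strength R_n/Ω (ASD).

E60XX → F_EXX = 60 ksi.
Effective throat (given) t_e = 0.1875 in.
A_we = 0.1875 × 5.5 = 1.031 in².
F_nw = 0.6 F_EXX = 36 ksi.
R_n/Ω = (36 × 1.031) / 2.0 = 18.56 kip.

R_n/Ω ≈ 18.6 kip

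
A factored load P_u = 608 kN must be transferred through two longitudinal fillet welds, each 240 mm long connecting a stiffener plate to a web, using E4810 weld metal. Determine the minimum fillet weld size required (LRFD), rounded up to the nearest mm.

w = 9 mm

E48XX → F_EXX = 480 MPa.
Total weld length L = 480 mm.
Required throat t_e = P_u / (φ × 0.6 F_EXX × L) = 608 / (0.75 × 0.6 × 480 × 480 × 10⁻³) = 5.864 mm.
Required leg w = t_e / 0.707 = 8.294 mm → use 9 mm.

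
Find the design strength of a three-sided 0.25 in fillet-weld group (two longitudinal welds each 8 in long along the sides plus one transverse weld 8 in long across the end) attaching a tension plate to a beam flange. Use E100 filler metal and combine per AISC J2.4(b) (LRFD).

E100XX → F_EXX = 100 ksi.
t_e = 0.707 × 0.25 = 0.1767 in.
R_nwl = 0.6 × 100 × 0.1767 × 16 = 169.7 kip (longitudinal, 2 welds).
R_nwt = 0.6 × 100 × 0.1767 × 8 = 84.84 kip (transverse, base value).
(i) R_nwl + R_nwt = 254.5 kip; (ii) 0.85 R_nwl + 1.5 R_nwt = 271.5 kip.
R_n = max = 271.5 kip [governs: (ii)]; φR_n = 203.6 kip.

φR_n ≈ 204 kip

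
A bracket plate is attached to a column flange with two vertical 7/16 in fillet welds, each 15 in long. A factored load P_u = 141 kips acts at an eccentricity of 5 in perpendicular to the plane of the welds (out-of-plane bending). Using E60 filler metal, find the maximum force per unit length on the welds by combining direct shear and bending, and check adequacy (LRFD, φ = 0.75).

f_max ≈ 10.5 kip/in; NOT adequate

E60XX → F_EXX = 60 ksi.
L_w = 2 × 15 = 30 in; section modulus (unit throat) S = 2 × L²/6 = 75 in².
Direct shear f_v = P/L_w = 141/30 = 4.7 kip/in.
Moment M = P × e = 141 × 5 = 705 kip·in; bending f_b = M/S = 9.4 kip/in.
f_max = √(f_v² + f_b²) = √(4.7² + 9.4²) = 10.51 kip/in.
φr_n = 0.75 × 0.6 × 60 × (0.707 × 0.4375) = 8.351 kip/in → NOT adequate.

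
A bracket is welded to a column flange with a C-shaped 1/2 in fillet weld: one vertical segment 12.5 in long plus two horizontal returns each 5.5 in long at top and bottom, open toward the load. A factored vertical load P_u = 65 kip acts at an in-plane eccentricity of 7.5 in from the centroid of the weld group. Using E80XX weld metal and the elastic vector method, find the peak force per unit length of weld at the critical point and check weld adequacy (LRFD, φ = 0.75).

E80XX → F_EXX = 80 ksi.
Total weld length L_w = 23.5 in. Treat welds as unit-width lines.
Centroid: x̄ = 2×5.5×2.75 / 23.5 = 1.287 in from the vertical weld.
Polar moment about centroid: J = I_x + I_y = [12.5³/12 + 2×5.5×6.25²] + [12.5×1.287² + 2(5.5³/12 + 5.5×1.463²)] = 664.4 in³.
Direct shear f_v = P/L_w = 65 / 23.5 = 2.766 kip/in (vertical).
Torsion M = P·e = 65 × 7.5 = 487.5 kip·in.
Critical point at (x, y) = (4.213, 6.25) from centroid. f_tx = M·y/J = 4.586 kip/in; f_ty = M·x/J = 3.091 kip/in.
Resultant f_max = √[f_tx² + (f_v + f_ty)²] = √[4.586² + (2.766 + 3.091)²] = 7.439 kip/in.
Capacity per unit length: φr_n = 0.75 × 0.6 × 80 × (0.707 × 0.5) = 12.73 kip/in.
7.439 ≤ 12.73 → adequate.

f_max ≈ 7.44 kip/in; adequate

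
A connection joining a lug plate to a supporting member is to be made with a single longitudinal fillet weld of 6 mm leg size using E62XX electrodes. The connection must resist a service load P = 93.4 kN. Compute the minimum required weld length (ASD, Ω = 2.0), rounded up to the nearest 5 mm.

L = 120 mm

E62XX → F_EXX = 620 MPa.
Throat t_e = 0.707 × 6 = 4.242 mm.
r_n/Ω = (0.6 × 620 × 4.242) / 2.0 = 789 N/mm = 0.789 kN/mm.
L_req = P / (r_n/Ω) = 93.4 / 0.789 = 118.4 mm total.
Round up → use L = 120 mm.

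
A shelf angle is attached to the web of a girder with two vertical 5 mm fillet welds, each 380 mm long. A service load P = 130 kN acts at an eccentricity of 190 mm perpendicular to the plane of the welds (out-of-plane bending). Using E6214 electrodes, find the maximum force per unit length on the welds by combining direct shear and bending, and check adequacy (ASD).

E62XX → F_EXX = 620 MPa.
L_w = 2 × 380 = 760 mm; section modulus (unit throat) S = 2 × L²/6 = 48130 mm².
Direct shear f_v = P/L_w = 130×10³/760 = 171.1 N/mm.
Moment M = P × e = 130×10³ × 190 = 24700000 N·mm; bending f_b = M/S = 513.2 N/mm.
f_max = √(f_v² + f_b²) = √(171.1² + 513.2²) = 540.9 N/mm.
r_n/Ω = (1/2.0) × 0.6 × 620 × (0.707 × 5) = 657.5 N/mm → adequate.

f_max ≈ 541 N/mm; adequate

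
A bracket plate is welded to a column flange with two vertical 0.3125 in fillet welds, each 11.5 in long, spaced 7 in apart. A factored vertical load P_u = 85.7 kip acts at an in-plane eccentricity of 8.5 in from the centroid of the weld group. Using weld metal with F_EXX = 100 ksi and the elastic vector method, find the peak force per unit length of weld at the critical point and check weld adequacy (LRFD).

f_max ≈ 11.5 kip/in; NOT adequate

Total weld length L_w = 23 in. Treat welds as unit-width lines.
Polar moment about centroid: J = 2[d³/12 + d(b/2)²] = 2[11.5³/12 + 11.5×3.5²] = 535.2 in³.
Direct shear f_v = P/L_w = 85.7 / 23 = 3.726 kip/in (vertical).
Torsion M = P·e = 85.7 × 8.5 = 728.45 kip·in.
Critical point at (x, y) = (3.5, 5.75) from centroid. f_tx = M·y/J = 7.826 kip/in; f_ty = M·x/J = 4.764 kip/in.
Resultant f_max = √[f_tx² + (f_v + f_ty)²] = √[7.826² + (3.726 + 4.764)²] = 11.55 kip/in.
Capacity per unit length: φr_n = 0.75 × 0.6 × 100 × (0.707 × 0.3125) = 9.942 kip/in.
11.55 > 9.942 → NOT adequate.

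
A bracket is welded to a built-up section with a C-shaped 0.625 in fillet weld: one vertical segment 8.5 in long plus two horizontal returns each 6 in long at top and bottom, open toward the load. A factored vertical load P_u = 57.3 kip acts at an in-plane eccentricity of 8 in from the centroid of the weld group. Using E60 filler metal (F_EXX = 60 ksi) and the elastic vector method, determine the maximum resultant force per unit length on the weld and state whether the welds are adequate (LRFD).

Total weld length L_w = 20.5 in. Treat welds as unit-width lines.
Centroid: x̄ = 2×6×3 / 20.5 = 1.756 in from the vertical weld.
Polar moment about centroid: J = I_x + I_y = [8.5³/12 + 2×6×4.25²] + [8.5×1.756² + 2(6³/12 + 6×1.244²)] = 348.7 in³.
Direct shear f_v = P/L_w = 57.3 / 20.5 = 2.795 kip/in (vertical).
Torsion M = P·e = 57.3 × 8 = 458.4 kip·in.
Critical point at (x, y) = (4.244, 4.25) from centroid. f_tx = M·y/J = 5.587 kip/in; f_ty = M·x/J = 5.579 kip/in.
Resultant f_max = √[f_tx² + (f_v + f_ty)²] = √[5.587² + (2.795 + 5.579)²] = 10.07 kip/in.
Capacity per unit length: φr_n = 0.75 × 0.6 × 60 × (0.707 × 0.625) = 11.93 kip/in.
10.07 ≤ 11.93 → adequate.

f_max ≈ 10.1 kip/in; adequate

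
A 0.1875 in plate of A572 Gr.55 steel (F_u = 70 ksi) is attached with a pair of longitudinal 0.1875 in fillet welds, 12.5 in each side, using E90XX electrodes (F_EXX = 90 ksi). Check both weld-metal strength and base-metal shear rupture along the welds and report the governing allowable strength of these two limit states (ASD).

R_n/Ω ≈ 89.5 kip (weld metal governs)

t_e = 0.707 × 0.1875 = 0.1326 in; L = 25 in.
Weld metal: R_n/Ω = (1/2.0) × 0.6 × 90 × 0.1326 × 25 = 89.48 kip.
Base metal (shear rupture): R_n/Ω = (1/2.0) × 0.6 × 70 × 0.1875 × 25 = 98.44 kip.
Governing: weld metal.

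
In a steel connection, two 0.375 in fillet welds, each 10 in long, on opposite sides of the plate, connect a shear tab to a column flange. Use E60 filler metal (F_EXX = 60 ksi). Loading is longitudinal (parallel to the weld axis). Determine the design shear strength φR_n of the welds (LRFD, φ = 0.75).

Effective throat t_e = 0.707 × 0.375 = 0.2651 in.
Total length L = 20 in; A_we = 0.2651 × 20 = 5.303 in².
F_nw = 0.6 F_EXX = 0.6 × 60 = 36 ksi.
φR_n = 0.75 × 36 × 5.303 = 143.2 kip.

φR_n ≈ 143 kip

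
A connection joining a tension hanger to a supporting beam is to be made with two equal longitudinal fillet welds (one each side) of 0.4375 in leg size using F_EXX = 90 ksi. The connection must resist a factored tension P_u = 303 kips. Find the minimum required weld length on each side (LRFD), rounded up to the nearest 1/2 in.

L = 12.5 in on each side

Throat t_e = 0.707 × 0.4375 = 0.3093 in.
φr_n = 0.75 × 0.6 × 90 × 0.3093 = 12.53 kips/in.
L_req = P_u / φr_n = 303 / 12.53 = 24.19 in total.
Per side: 24.19 / 2 = 12.09 in.
Round up → use L = 12.5 in on each side.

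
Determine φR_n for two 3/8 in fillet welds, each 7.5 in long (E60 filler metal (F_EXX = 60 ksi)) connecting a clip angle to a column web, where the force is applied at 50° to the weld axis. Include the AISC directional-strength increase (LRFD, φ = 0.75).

φR_n ≈ 143 kip

t_e = 0.707 × 0.375 = 0.2651 in; A_we = 0.2651 × 15 = 3.977 in².
Directional factor: 1.0 + 0.5 sin^1.5(50°) = 1.335.
F_nw = 0.6 × 60 × 1.335 = 48.07 ksi.
φR_n = 0.75 × 48.07 × 3.977 = 143.4 kip.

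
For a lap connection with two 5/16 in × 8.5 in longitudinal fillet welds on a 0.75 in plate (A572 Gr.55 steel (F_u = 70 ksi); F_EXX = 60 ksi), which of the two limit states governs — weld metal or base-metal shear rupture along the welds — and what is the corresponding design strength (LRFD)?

φR_n ≈ 101 kips (weld metal governs)

t_e = 0.707 × 0.3125 = 0.2209 in; L = 17 in.
Weld metal: φR_n = 0.75 × 0.6 × 60 × 0.2209 × 17 = 101.4 kips.
Base metal (shear rupture): φR_n = 0.75 × 0.6 × 70 × 0.75 × 17 = 401.6 kips.
Governing: weld metal.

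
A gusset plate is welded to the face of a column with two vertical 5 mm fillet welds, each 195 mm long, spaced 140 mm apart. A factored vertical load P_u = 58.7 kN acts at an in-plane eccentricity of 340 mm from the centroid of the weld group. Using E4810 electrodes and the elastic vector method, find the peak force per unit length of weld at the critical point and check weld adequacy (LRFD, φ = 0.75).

E48XX → F_EXX = 480 MPa.
Total weld length L_w = 390 mm. Treat welds as unit-width lines.
Polar moment about centroid: J = 2[d³/12 + d(b/2)²] = 2[195³/12 + 195×70²] = 3147000 mm³.
Direct shear f_v = P/L_w = 58.7×10³ / 390 = 150.5 N/mm (vertical).
Torsion M = P·e = 58.7×10³ × 340 = 19958000 N·mm.
Critical point at (x, y) = (70, 97.5) from centroid. f_tx = M·y/J = 618.4 N/mm; f_ty = M·x/J = 444 N/mm.
Resultant f_max = √[f_tx² + (f_v + f_ty)²] = √[618.4² + (150.5 + 444)²] = 857.8 N/mm.
Capacity per unit length: φr_n = 0.75 × 0.6 × 480 × (0.707 × 5) = 763.6 N/mm.
857.8 > 763.6 → NOT adequate.

f_max ≈ 858 N/mm; NOT adequate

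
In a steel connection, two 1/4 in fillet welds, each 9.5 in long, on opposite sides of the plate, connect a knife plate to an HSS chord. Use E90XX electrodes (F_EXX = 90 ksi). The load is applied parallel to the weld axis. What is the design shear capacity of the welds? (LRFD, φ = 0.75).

Effective throat t_e = 0.707 × 0.25 = 0.1767 in.
Total length L = 19 in; A_we = 0.1767 × 19 = 3.358 in².
F_nw = 0.6 F_EXX = 0.6 × 90 = 54 ksi.
φR_n = 0.75 × 54 × 3.358 = 136 kips.

φR_n ≈ 136 kips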